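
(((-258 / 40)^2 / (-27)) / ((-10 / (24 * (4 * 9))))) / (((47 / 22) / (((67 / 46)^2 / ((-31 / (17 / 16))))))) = -13969170963 / 3083012000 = -4.53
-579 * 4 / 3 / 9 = -772 / 9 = -85.78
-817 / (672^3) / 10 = -817 / 3034644480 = -0.00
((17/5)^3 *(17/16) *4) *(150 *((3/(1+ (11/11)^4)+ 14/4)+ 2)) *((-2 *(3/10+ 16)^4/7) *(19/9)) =-1120210667619139/150000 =-7468071117.46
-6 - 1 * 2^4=-22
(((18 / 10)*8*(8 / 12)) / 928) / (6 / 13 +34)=0.00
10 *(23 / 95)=46 / 19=2.42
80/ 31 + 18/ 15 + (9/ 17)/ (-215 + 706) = 4892737/ 1293785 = 3.78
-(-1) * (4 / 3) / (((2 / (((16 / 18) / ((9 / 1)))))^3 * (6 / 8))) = 1024 / 4782969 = 0.00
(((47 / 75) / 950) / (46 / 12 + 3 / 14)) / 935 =329 / 1887531250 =0.00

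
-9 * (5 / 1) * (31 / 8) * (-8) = 1395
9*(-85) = -765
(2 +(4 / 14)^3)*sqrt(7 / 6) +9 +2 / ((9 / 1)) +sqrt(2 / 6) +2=sqrt(3) / 3 +347*sqrt(42) / 1029 +101 / 9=13.99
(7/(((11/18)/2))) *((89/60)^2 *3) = 166341/1100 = 151.22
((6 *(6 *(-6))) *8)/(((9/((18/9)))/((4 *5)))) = -7680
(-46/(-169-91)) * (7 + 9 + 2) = 207/65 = 3.18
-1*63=-63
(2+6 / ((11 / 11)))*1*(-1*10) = -80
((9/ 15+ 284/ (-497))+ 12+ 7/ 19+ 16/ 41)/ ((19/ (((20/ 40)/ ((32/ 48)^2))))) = 784449/ 1036070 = 0.76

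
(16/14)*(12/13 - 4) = -320/91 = -3.52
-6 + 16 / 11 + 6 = 16 / 11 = 1.45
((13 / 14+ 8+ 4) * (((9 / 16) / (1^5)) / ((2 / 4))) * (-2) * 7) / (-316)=1629 / 2528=0.64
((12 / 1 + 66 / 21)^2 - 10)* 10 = 107460 / 49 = 2193.06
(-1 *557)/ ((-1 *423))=557/ 423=1.32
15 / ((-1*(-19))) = 15 / 19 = 0.79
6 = 6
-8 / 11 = -0.73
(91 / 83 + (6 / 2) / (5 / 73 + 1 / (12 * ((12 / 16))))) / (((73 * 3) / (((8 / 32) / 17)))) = 174331 / 145852248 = 0.00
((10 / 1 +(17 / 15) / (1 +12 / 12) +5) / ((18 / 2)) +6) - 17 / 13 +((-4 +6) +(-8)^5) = -114986119 / 3510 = -32759.58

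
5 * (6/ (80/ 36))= 13.50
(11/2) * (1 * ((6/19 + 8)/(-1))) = -869/19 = -45.74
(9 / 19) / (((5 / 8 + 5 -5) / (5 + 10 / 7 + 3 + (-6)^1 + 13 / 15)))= 10824 / 3325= 3.26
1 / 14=0.07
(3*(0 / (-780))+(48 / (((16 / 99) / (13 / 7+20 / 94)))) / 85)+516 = 14632197 / 27965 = 523.23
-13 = -13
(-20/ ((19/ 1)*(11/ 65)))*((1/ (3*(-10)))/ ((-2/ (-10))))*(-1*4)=-4.15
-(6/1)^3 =-216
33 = 33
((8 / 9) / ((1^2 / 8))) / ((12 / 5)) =80 / 27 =2.96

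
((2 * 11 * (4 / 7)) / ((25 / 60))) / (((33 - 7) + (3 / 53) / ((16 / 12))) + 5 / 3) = 671616 / 616805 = 1.09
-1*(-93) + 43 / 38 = 3577 / 38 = 94.13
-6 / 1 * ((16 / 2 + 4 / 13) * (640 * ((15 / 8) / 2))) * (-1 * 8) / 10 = 311040 / 13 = 23926.15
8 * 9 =72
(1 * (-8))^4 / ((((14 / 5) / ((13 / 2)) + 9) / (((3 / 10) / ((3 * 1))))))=26624 / 613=43.43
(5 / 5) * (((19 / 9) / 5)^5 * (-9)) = -2476099 / 20503125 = -0.12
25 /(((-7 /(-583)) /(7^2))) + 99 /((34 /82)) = 102263.76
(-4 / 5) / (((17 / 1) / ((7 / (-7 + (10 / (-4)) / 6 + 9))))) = -336 / 1615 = -0.21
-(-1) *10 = 10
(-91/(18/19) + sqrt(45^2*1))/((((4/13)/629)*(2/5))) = -37573315/144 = -260925.80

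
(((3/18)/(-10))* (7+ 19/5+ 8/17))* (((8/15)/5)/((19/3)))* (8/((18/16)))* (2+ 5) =-858368/5450625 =-0.16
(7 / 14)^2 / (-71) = -1 / 284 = -0.00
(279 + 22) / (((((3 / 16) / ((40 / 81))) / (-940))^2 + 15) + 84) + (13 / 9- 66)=-734702798070647 / 11943444499683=-61.52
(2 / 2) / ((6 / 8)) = 4 / 3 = 1.33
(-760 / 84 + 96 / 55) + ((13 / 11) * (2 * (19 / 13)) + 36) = 3376 / 105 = 32.15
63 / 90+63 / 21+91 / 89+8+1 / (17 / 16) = 206731 / 15130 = 13.66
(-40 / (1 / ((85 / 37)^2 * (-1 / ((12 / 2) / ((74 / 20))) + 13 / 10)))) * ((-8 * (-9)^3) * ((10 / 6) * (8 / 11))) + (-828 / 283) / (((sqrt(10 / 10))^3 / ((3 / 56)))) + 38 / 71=-4319757424551565 / 4236126818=-1019742.23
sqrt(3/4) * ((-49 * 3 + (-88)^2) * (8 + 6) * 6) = 319074 * sqrt(3) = 552652.38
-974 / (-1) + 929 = 1903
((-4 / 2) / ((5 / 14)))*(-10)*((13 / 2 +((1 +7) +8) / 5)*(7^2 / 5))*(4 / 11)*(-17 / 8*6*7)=-47510988 / 275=-172767.23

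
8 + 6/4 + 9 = 37/2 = 18.50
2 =2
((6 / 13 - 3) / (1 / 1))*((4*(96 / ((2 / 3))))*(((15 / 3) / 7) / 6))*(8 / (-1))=126720 / 91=1392.53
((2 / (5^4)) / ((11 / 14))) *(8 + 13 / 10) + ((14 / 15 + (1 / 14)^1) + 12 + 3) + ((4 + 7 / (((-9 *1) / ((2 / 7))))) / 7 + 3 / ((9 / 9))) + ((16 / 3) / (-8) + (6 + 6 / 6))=16035311 / 618750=25.92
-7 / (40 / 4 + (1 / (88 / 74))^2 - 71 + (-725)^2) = -13552 / 1017493273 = -0.00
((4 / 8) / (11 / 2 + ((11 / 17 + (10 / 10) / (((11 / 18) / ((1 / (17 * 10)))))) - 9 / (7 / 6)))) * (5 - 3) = -13090 / 20389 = -0.64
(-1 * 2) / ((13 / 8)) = -1.23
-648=-648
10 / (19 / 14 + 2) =2.98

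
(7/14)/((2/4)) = 1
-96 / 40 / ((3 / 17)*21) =-68 / 105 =-0.65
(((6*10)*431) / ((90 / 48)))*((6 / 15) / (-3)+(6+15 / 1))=4316896 / 15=287793.07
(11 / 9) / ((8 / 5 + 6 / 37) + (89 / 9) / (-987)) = 182595 / 261763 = 0.70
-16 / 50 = -8 / 25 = -0.32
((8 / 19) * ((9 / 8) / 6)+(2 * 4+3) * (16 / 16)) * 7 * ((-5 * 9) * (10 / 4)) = -663075 / 76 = -8724.67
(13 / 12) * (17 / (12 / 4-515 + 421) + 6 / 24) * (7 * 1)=23 / 48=0.48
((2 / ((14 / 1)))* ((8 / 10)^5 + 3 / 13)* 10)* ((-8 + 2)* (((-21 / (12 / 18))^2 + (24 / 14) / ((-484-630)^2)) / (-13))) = 11972691042831 / 32770050625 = 365.35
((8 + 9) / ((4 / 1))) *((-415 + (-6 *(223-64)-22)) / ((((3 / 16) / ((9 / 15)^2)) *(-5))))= 283764 / 125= 2270.11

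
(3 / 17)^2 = 9 / 289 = 0.03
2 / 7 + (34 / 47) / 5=708 / 1645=0.43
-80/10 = -8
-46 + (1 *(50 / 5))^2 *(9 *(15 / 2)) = 6704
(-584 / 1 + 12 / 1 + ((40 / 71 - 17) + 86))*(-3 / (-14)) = -107019 / 994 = -107.66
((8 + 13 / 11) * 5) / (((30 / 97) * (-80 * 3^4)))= -9797 / 427680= -0.02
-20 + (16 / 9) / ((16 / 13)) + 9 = -86 / 9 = -9.56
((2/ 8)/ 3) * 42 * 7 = 49/ 2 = 24.50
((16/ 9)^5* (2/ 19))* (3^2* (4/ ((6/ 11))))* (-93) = -1430257664/ 124659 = -11473.36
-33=-33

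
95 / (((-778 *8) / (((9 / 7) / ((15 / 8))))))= -57 / 5446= -0.01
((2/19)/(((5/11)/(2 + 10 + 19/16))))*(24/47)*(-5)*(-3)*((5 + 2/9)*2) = 244.32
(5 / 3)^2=25 / 9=2.78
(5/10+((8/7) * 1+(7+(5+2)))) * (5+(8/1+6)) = 4161/14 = 297.21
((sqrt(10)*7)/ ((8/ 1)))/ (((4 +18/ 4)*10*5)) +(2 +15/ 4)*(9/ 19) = 7*sqrt(10)/ 3400 +207/ 76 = 2.73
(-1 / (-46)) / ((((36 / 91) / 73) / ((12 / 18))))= 6643 / 2484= 2.67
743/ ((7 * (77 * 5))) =743/ 2695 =0.28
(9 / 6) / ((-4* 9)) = -1 / 24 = -0.04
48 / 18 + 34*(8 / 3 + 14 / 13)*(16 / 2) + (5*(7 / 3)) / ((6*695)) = 33206635 / 32526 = 1020.93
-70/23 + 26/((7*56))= -13421/4508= -2.98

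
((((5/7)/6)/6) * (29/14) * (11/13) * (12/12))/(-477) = -1595/21877128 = -0.00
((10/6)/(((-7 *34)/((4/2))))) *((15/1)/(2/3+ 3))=-75/1309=-0.06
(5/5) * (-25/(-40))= 5/8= 0.62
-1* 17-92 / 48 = -227 / 12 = -18.92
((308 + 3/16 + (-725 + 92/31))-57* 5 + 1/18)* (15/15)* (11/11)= -3119395/4464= -698.79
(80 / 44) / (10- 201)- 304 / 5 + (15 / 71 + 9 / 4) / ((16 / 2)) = -1444019693 / 23867360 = -60.50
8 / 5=1.60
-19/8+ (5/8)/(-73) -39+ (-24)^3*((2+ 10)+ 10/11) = -143332815/803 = -178496.66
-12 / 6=-2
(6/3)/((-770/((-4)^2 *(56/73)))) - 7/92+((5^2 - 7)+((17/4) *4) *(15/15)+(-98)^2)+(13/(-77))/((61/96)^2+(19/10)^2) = 23047822486869637/2391138212540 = 9638.85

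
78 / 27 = 2.89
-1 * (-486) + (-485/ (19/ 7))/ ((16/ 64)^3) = -208046/ 19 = -10949.79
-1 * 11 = -11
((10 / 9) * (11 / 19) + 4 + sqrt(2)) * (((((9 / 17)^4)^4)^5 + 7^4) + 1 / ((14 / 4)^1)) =4586227429517156130620825406318094663360697787228008723982351882113146773352766140122741688082682720816 * sqrt(2) / 1909904932275572188372049305354370281063922060996721543301501647272685601329318866144971047182764807 + 1213821526345540655904311790872189054236131347686346308947329131465946179347365438419152300112550026775968 / 108864581139707614737206810405199106020643557476813127968185593894543079275771175370263349689417593999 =14545.76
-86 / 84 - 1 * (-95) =3947 / 42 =93.98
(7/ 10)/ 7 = 1/ 10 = 0.10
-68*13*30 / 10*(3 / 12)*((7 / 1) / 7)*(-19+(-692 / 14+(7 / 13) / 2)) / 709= 632655 / 9926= 63.74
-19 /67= -0.28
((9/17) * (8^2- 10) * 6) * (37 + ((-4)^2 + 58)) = 323676/17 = 19039.76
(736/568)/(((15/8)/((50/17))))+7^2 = 184789/3621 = 51.03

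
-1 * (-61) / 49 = 61 / 49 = 1.24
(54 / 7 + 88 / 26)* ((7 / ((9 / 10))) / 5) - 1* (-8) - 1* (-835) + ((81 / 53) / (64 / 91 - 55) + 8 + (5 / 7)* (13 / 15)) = 2300579999 / 2647827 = 868.86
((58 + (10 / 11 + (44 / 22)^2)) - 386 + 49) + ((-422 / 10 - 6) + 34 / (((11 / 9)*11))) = -193456 / 605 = -319.76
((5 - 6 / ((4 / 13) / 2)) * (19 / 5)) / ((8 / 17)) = -5491 / 20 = -274.55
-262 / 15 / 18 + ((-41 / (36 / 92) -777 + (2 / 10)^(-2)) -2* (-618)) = 51064 / 135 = 378.25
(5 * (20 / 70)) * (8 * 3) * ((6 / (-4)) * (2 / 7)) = -720 / 49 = -14.69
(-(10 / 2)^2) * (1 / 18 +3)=-76.39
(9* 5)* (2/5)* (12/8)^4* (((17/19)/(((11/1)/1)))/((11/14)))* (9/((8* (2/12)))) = 63.68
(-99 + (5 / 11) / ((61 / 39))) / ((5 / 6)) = -397404 / 3355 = -118.45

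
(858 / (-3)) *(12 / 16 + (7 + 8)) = -4504.50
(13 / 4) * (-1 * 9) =-117 / 4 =-29.25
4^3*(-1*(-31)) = 1984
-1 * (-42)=42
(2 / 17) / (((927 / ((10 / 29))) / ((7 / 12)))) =35 / 1371033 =0.00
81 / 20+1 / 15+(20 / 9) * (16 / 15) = 3503 / 540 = 6.49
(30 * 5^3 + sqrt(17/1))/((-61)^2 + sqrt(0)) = sqrt(17)/3721 + 3750/3721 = 1.01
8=8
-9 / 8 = -1.12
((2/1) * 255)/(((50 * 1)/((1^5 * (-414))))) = -21114/5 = -4222.80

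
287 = 287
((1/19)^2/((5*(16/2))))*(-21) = -21/14440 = -0.00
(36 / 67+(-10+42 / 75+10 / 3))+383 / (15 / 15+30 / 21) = 12996263 / 85425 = 152.14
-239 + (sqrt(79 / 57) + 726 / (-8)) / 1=-1319 / 4 + sqrt(4503) / 57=-328.57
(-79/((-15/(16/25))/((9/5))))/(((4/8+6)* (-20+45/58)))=-0.05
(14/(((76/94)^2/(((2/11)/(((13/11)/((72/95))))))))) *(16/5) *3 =53440128/2229175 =23.97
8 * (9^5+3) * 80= 37793280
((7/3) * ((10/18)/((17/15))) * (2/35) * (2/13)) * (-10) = -0.10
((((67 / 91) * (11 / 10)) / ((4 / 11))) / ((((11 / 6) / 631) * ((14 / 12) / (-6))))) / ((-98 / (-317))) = -3980337273 / 312130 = -12752.18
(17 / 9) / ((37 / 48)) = 272 / 111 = 2.45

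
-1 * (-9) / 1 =9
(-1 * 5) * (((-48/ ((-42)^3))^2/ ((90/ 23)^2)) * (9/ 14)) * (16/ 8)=-0.00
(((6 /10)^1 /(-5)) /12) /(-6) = 1 /600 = 0.00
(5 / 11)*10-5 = -5 / 11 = -0.45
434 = 434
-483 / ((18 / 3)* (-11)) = 161 / 22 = 7.32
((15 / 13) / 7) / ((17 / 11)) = 165 / 1547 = 0.11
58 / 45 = 1.29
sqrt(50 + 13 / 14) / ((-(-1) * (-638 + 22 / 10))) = -5 * sqrt(9982) / 44506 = -0.01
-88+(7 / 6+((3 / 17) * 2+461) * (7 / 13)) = 214265 / 1326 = 161.59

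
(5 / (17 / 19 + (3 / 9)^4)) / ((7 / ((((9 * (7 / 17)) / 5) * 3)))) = 41553 / 23732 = 1.75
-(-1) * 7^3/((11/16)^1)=5488/11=498.91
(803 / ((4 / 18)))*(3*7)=151767 / 2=75883.50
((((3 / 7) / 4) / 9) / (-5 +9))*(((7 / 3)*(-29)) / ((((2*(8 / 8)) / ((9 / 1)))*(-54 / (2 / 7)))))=29 / 6048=0.00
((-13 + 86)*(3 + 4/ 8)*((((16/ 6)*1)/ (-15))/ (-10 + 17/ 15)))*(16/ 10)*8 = 18688/ 285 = 65.57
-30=-30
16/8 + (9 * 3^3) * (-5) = -1213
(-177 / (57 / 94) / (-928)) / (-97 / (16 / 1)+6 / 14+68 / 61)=-1184071 / 17012125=-0.07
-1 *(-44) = 44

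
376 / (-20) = -94 / 5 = -18.80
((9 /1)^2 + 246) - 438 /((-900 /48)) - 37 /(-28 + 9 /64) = 15676497 /44575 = 351.69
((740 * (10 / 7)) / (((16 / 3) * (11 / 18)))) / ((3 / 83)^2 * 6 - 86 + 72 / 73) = -12559852575 / 3291687784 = -3.82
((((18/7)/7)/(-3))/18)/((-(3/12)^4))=256/147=1.74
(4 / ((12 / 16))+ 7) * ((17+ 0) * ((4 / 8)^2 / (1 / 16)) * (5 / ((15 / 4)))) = 10064 / 9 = 1118.22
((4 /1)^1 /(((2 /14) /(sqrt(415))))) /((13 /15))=420 * sqrt(415) /13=658.16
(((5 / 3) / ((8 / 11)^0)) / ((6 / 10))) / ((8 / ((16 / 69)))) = 50 / 621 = 0.08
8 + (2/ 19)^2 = 2892/ 361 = 8.01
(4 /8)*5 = 5 /2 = 2.50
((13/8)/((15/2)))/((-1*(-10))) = 13/600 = 0.02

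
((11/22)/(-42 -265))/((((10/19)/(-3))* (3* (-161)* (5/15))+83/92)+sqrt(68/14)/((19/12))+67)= -9254068446/546197043297877+8684064* sqrt(238)/546197043297877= -0.00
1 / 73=0.01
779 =779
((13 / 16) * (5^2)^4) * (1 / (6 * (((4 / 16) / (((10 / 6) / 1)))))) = 25390625 / 72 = 352647.57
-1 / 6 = -0.17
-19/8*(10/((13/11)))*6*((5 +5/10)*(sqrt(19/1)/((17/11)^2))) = -4172685*sqrt(19)/15028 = -1210.29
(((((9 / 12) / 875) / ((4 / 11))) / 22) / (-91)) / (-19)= 3 / 48412000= 0.00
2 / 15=0.13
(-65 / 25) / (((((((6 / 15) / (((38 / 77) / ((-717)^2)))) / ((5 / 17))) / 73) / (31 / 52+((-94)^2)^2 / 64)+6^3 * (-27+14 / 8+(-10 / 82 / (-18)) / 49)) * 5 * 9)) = 574479790156909 / 54228227524701582897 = 0.00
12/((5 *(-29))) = -0.08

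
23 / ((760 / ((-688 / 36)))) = -989 / 1710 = -0.58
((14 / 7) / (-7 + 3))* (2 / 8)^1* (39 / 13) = -3 / 8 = -0.38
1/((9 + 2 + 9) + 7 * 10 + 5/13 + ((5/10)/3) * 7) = 0.01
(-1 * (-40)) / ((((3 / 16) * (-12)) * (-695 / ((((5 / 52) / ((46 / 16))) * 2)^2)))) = 12800 / 111840651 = 0.00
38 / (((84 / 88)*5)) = 836 / 105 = 7.96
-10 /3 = -3.33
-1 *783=-783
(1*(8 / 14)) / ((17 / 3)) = 12 / 119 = 0.10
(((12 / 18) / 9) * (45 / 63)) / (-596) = -5 / 56322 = -0.00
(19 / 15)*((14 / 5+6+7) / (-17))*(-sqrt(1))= 1501 / 1275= 1.18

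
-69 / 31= -2.23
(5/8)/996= 5/7968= 0.00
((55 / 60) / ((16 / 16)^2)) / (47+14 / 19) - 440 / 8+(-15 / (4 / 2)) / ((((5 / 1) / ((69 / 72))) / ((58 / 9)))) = -4195435 / 65304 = -64.24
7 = 7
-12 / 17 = -0.71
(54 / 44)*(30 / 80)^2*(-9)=-2187 / 1408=-1.55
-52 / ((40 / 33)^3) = -467181 / 16000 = -29.20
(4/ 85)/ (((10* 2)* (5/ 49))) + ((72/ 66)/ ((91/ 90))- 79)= -165698826/ 2127125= -77.90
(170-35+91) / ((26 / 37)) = 4181 / 13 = 321.62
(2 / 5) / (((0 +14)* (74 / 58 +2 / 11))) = 319 / 16275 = 0.02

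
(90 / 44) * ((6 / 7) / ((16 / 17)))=2295 / 1232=1.86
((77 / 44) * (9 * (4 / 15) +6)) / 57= 49 / 190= 0.26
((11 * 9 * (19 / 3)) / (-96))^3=-9129329 / 32768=-278.61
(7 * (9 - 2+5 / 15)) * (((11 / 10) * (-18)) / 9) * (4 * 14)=-94864 / 15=-6324.27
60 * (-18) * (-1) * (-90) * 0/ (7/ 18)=0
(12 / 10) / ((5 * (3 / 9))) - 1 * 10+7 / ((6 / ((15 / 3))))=-517 / 150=-3.45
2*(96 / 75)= 2.56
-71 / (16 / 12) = -213 / 4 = -53.25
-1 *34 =-34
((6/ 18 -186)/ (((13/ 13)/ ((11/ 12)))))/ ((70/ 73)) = -447271/ 2520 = -177.49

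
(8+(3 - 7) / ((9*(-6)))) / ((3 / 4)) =872 / 81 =10.77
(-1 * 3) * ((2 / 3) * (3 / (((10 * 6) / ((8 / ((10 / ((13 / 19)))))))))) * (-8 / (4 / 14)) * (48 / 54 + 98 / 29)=810992 / 123975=6.54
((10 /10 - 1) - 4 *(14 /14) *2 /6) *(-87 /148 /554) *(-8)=-116 /10249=-0.01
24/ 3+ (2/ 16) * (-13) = 51/ 8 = 6.38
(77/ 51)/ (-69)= -77/ 3519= -0.02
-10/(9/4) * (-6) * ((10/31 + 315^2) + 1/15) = 738236896/279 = 2646010.38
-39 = -39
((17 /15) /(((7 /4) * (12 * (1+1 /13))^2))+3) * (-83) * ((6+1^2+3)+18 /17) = -8681726213 /3148740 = -2757.21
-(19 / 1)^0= -1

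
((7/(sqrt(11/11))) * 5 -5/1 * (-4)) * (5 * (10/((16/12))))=2062.50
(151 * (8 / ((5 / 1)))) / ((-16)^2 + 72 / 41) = 6191 / 6605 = 0.94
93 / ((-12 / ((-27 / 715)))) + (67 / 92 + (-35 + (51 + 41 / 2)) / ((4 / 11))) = 13339647 / 131560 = 101.40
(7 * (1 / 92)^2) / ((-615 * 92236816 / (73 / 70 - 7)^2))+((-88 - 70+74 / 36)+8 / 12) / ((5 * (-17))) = 31312206378401179661 / 17140492221455232000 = 1.83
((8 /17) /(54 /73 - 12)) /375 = -0.00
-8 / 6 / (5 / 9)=-12 / 5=-2.40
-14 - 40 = -54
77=77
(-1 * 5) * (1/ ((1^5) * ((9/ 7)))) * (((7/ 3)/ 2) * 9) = -245/ 6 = -40.83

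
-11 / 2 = -5.50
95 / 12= 7.92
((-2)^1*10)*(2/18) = -20/9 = -2.22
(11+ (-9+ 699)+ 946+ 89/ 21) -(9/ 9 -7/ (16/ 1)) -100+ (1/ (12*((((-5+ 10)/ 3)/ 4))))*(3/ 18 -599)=801309/ 560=1430.91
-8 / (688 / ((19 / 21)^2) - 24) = -361 / 36843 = -0.01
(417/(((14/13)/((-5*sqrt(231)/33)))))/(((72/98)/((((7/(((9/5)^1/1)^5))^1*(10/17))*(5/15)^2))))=-6917421875*sqrt(231)/3577660812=-29.39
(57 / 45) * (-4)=-76 / 15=-5.07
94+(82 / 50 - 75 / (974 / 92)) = 1078167 / 12175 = 88.56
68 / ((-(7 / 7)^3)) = -68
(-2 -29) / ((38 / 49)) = -1519 / 38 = -39.97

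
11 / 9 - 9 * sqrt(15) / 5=11 / 9 - 9 * sqrt(15) / 5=-5.75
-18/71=-0.25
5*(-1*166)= -830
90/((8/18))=405/2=202.50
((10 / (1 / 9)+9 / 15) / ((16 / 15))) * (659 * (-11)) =-9851391 / 16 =-615711.94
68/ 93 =0.73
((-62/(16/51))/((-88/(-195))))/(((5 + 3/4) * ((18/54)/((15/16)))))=-13873275/64768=-214.20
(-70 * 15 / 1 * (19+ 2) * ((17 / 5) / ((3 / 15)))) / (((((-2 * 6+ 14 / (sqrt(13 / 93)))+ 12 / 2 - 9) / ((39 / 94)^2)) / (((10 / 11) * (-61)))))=5651580650625 / 123949199+ 405754508250 * sqrt(1209) / 123949199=159419.66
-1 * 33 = -33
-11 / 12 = -0.92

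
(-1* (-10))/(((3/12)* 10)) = 4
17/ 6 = 2.83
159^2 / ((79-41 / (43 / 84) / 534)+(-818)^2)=10750043 / 284559923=0.04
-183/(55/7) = -1281/55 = -23.29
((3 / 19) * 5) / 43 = 15 / 817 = 0.02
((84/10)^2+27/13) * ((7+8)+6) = 495747/325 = 1525.38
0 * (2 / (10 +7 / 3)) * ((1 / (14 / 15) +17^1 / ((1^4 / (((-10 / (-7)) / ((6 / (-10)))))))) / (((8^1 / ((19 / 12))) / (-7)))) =0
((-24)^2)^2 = 331776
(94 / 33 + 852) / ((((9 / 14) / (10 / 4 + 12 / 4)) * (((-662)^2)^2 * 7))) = 14105 / 2592780347736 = 0.00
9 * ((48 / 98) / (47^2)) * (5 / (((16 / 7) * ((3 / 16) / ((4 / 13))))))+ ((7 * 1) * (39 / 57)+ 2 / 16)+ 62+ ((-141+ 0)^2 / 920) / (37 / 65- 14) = 2226115285481 / 34083977564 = 65.31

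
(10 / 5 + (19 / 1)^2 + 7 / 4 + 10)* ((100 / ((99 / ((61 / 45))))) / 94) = 457195 / 83754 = 5.46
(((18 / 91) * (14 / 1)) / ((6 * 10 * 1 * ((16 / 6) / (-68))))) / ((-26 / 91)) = 1071 / 260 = 4.12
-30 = -30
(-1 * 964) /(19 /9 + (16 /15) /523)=-22687740 /49733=-456.19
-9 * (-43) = 387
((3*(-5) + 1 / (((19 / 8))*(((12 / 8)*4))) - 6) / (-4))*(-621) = -246951 / 76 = -3249.36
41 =41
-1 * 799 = -799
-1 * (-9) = 9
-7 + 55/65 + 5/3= -175/39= -4.49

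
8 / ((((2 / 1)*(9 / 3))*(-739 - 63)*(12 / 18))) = -1 / 401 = -0.00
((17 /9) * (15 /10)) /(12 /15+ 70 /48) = 340 /271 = 1.25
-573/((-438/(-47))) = -8977/146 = -61.49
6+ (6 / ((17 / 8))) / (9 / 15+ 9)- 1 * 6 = 5 / 17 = 0.29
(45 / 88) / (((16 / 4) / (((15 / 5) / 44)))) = 135 / 15488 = 0.01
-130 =-130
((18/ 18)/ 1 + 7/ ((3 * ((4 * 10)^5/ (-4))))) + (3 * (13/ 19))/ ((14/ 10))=25190399069/ 10214400000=2.47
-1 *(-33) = 33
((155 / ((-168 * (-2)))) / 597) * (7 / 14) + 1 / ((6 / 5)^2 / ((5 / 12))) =348715 / 1203552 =0.29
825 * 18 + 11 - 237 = 14624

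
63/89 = 0.71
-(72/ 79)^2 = -0.83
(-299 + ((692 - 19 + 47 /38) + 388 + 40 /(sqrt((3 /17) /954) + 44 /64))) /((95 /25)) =10205202365 /47209414 - 5120 * sqrt(5406) /1242353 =215.87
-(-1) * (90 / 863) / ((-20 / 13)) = -117 / 1726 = -0.07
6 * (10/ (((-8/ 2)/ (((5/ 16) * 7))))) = -32.81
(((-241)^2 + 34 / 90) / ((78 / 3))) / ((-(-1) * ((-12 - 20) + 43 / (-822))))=-358071694 / 5137665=-69.70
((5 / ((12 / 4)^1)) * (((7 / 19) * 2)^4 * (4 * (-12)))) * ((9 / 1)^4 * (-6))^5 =290541764953233478059697889280 / 130321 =2229431672203508859352659.00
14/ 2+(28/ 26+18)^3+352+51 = 16153762/ 2197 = 7352.65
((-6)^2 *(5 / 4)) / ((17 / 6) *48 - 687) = -45 / 551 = -0.08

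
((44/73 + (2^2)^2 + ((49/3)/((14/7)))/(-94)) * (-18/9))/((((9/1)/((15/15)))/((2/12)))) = -0.61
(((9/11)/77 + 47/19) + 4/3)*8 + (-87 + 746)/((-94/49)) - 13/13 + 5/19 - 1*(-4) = -1405565617/4538226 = -309.72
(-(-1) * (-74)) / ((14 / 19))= -703 / 7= -100.43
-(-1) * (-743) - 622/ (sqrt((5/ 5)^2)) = -1365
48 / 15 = 16 / 5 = 3.20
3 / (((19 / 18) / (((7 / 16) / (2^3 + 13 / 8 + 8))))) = 63 / 893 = 0.07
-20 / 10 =-2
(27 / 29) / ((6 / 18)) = 81 / 29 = 2.79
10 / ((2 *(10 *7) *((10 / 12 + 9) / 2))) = 6 / 413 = 0.01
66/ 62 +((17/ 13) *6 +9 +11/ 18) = 134357/ 7254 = 18.52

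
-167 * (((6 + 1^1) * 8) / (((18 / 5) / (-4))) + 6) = 84502 / 9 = 9389.11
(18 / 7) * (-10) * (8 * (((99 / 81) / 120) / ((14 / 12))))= -1.80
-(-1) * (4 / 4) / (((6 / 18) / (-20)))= -60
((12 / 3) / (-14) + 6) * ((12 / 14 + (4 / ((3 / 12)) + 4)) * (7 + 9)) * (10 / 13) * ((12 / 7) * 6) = 67276800 / 4459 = 15087.87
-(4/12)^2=-1/9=-0.11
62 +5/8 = 501/8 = 62.62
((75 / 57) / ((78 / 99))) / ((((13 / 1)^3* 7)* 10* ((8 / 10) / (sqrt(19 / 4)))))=825* sqrt(19) / 121555616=0.00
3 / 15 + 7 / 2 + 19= 227 / 10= 22.70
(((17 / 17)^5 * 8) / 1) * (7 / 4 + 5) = 54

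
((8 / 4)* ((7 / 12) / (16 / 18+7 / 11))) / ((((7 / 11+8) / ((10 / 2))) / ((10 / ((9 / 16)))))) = 67760 / 8607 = 7.87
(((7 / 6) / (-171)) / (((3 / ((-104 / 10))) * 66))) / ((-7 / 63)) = -91 / 28215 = -0.00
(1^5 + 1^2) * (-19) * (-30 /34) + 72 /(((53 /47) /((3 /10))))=237342 /4505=52.68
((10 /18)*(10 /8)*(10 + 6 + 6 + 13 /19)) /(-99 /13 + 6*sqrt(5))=1540825 /1567044 + 1820975*sqrt(5) /2350566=2.72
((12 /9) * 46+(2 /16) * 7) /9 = 1493 /216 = 6.91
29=29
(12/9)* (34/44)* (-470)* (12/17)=-3760/11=-341.82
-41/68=-0.60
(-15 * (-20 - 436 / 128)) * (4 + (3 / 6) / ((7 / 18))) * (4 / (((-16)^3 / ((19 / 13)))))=-1128315 / 425984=-2.65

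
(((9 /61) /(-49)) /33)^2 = 9 /1081028641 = 0.00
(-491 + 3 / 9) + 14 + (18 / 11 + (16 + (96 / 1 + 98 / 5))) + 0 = -56666 / 165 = -343.43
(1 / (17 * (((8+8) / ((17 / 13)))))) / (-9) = -1 / 1872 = -0.00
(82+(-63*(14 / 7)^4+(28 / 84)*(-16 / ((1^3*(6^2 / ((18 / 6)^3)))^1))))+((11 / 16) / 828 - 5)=-12386869 / 13248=-935.00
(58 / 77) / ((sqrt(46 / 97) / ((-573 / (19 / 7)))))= -230.91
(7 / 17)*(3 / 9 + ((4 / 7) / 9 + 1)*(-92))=-6143 / 153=-40.15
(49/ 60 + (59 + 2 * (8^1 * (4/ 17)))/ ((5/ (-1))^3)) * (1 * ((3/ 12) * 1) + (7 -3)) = 8021/ 6000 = 1.34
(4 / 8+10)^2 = 441 / 4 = 110.25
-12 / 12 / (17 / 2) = -2 / 17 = -0.12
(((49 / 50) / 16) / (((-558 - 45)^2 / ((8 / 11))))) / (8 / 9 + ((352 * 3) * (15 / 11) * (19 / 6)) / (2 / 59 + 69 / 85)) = 207809 / 9148179458800800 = 0.00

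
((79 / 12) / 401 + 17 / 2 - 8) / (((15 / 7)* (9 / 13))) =45227 / 129924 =0.35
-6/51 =-0.12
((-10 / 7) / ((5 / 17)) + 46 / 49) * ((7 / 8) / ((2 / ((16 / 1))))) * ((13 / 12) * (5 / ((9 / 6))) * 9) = -6240 / 7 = -891.43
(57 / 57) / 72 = 1 / 72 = 0.01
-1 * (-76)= 76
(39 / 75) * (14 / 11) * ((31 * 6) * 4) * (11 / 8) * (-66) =-1117116 / 25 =-44684.64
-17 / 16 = -1.06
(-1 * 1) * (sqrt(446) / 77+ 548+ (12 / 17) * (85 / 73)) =-40064 / 73-sqrt(446) / 77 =-549.10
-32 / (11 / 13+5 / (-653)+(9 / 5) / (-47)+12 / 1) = -63837280 / 25535309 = -2.50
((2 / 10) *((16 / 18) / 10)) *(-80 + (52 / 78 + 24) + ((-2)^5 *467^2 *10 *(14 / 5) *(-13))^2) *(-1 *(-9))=77437530049963818344 / 75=1032500400666184244.59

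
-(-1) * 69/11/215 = 69/2365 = 0.03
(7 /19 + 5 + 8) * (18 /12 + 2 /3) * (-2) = -3302 /57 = -57.93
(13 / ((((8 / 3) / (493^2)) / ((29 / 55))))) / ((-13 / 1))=-21145263 / 440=-48057.42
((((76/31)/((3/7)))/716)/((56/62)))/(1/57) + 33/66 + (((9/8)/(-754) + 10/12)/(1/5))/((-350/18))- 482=-18185146001/37790480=-481.21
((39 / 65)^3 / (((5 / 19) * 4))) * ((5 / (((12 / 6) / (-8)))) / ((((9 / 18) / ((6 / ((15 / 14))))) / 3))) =-86184 / 625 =-137.89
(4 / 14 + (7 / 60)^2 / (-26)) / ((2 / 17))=3176569 / 1310400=2.42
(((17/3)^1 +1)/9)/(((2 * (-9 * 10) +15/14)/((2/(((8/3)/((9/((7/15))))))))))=-10/167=-0.06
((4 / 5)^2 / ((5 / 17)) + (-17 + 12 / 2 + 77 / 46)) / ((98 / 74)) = -1521181 / 281750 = -5.40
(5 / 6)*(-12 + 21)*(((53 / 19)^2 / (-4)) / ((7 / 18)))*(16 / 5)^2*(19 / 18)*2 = -539328 / 665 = -811.02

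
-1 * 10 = -10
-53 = -53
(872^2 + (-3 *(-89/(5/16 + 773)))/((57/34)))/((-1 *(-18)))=29792740304/705261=42243.57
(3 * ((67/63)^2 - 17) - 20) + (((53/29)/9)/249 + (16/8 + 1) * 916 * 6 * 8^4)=71687291435939/1061487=67534780.39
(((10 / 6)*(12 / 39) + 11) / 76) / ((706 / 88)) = 4939 / 261573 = 0.02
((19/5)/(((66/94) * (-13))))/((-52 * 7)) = 893/780780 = 0.00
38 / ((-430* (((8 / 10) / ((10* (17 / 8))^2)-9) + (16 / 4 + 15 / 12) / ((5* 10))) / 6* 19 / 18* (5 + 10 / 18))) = 1123632 / 110516149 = 0.01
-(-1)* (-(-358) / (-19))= -358 / 19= -18.84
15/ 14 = 1.07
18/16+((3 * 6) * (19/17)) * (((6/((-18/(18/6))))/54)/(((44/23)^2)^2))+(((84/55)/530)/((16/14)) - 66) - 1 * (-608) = 137554983175273/253277587200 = 543.10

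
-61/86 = -0.71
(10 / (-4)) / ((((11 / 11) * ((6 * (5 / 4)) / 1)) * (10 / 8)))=-0.27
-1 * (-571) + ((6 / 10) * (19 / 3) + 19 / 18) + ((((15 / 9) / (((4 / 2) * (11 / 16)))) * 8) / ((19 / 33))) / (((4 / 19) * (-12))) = 51227 / 90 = 569.19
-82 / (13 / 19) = -1558 / 13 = -119.85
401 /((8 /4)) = 401 /2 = 200.50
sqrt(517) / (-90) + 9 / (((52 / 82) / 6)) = 1107 / 13 - sqrt(517) / 90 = 84.90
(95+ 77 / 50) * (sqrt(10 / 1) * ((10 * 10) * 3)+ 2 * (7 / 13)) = 33789 / 325+ 28962 * sqrt(10) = 91689.85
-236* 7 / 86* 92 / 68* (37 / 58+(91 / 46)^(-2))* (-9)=5240903625 / 25078417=208.98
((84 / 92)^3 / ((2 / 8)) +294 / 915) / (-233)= -12490786 / 864647855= -0.01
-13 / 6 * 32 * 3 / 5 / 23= -208 / 115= -1.81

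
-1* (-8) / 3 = 2.67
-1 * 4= -4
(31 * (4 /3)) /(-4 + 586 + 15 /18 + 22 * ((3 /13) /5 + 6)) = 16120 /279181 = 0.06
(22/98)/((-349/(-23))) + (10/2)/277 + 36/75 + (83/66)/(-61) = 234683336449/476776735050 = 0.49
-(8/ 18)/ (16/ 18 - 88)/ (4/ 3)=3/ 784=0.00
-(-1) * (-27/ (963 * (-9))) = 1/ 321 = 0.00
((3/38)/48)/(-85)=-1/51680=-0.00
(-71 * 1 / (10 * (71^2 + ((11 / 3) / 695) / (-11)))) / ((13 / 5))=-0.00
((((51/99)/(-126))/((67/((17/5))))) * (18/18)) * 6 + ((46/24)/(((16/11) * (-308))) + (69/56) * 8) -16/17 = 9002564407/1010338560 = 8.91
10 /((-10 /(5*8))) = -40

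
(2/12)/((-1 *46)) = -0.00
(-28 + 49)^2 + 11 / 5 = 2216 / 5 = 443.20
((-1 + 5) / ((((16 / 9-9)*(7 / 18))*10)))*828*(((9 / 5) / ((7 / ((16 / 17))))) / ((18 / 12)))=-25754112 / 1353625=-19.03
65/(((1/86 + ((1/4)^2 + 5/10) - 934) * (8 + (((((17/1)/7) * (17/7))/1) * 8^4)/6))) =-821730/47606705807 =-0.00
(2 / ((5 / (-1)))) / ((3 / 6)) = -4 / 5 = -0.80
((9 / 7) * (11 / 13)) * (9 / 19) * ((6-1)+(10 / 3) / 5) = 5049 / 1729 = 2.92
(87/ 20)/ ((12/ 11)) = 319/ 80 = 3.99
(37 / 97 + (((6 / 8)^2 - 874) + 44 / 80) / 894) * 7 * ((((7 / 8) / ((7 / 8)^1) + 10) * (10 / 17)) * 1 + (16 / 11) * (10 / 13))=-17768314935 / 562163888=-31.61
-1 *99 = -99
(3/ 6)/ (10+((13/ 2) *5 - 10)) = 1/ 65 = 0.02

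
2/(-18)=-1/9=-0.11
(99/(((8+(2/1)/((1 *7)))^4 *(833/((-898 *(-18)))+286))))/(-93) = -320180553/405514884808028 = -0.00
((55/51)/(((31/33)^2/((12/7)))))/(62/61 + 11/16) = 233830080/190179017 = 1.23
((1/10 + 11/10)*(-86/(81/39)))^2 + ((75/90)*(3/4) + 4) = 40072493/16200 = 2473.61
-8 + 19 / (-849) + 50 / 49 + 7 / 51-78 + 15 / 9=-19613025 / 235739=-83.20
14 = 14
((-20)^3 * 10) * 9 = -720000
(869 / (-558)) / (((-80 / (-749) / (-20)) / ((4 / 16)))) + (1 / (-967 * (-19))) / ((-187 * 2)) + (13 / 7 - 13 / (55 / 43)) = 69351396203141 / 1073603472480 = 64.60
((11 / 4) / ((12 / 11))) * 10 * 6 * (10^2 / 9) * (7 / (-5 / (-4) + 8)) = 423500 / 333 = 1271.77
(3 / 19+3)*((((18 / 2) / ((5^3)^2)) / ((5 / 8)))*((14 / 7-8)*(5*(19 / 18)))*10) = -576 / 625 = -0.92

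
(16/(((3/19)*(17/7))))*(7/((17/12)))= 59584/289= 206.17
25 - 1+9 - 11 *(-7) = 110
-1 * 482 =-482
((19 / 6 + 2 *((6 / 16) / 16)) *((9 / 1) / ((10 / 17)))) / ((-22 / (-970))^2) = 95581.42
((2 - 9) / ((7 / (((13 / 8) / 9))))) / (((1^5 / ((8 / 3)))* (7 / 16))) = -208 / 189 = -1.10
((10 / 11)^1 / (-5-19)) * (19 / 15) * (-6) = 19 / 66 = 0.29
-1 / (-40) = 1 / 40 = 0.02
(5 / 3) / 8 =5 / 24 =0.21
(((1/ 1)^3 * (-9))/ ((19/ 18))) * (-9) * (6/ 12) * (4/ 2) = 1458/ 19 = 76.74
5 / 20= 1 / 4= 0.25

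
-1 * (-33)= 33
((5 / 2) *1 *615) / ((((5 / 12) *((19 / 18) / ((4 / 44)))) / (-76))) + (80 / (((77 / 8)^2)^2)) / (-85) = -14433710870896 / 597601697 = -24152.73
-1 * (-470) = 470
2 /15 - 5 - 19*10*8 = -22873 /15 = -1524.87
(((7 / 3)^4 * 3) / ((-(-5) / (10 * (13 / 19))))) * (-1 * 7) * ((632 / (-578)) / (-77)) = -19726616 / 1630827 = -12.10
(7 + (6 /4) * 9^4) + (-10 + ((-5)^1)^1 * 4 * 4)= 19517 /2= 9758.50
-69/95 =-0.73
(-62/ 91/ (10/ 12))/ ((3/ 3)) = -372/ 455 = -0.82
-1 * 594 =-594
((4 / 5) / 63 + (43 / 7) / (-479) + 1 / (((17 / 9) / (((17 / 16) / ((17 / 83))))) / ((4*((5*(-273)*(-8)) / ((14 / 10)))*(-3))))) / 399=-659359906073 / 1023452955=-644.25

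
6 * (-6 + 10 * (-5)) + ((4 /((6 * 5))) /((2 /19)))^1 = -5021 /15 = -334.73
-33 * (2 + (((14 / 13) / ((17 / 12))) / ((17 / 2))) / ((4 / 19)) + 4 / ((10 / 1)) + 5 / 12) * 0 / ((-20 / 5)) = 0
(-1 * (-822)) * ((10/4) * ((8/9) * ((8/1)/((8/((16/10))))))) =8768/3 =2922.67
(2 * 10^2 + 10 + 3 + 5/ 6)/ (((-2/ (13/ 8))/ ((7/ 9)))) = -116753/ 864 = -135.13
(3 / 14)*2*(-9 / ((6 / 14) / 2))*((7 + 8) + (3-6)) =-216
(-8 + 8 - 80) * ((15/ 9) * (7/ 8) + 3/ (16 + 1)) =-6670/ 51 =-130.78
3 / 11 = 0.27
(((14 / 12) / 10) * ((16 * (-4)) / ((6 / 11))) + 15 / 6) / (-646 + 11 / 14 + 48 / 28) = 1007 / 57915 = 0.02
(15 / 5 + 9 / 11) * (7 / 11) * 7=2058 / 121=17.01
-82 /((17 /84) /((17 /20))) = -1722 /5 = -344.40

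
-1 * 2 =-2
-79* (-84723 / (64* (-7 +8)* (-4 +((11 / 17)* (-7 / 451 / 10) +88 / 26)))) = -101077221895 / 595744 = -169665.53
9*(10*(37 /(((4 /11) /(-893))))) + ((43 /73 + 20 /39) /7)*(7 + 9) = -325944573671 /39858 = -8177644.98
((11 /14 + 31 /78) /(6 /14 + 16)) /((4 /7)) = 2261 /17940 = 0.13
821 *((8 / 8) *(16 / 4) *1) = 3284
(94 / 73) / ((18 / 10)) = 470 / 657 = 0.72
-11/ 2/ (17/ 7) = -77/ 34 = -2.26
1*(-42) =-42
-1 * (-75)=75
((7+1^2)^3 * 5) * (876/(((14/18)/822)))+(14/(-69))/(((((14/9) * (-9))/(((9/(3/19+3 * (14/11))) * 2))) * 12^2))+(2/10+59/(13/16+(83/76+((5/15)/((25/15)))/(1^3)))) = 2484200641172096149/1048156920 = 2370065582.52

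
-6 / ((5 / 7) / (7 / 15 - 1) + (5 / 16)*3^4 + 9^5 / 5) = -1120 / 2208971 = -0.00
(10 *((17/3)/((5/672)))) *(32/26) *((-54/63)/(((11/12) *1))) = -1253376/143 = -8764.87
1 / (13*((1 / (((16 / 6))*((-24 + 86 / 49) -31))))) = -20872 / 1911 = -10.92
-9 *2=-18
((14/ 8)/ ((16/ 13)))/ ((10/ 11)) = 1001/ 640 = 1.56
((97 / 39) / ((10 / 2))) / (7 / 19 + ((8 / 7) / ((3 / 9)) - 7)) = -12901 / 83070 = -0.16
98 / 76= 49 / 38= 1.29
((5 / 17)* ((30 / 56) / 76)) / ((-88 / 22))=-75 / 144704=-0.00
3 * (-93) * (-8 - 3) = 3069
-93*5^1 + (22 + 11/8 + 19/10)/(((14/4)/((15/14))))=-179247/392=-457.26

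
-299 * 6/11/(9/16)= -9568/33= -289.94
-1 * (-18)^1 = 18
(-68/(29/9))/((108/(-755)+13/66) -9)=30495960/12927707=2.36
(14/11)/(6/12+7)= 0.17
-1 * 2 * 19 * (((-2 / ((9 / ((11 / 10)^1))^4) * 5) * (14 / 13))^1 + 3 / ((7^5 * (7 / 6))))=214507265197 / 2508659039250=0.09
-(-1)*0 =0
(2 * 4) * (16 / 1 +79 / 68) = 2334 / 17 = 137.29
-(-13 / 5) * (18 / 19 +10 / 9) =4576 / 855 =5.35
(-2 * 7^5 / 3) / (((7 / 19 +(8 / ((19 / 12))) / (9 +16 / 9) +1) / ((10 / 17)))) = -309753010 / 86343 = -3587.47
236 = 236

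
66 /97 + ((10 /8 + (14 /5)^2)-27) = -167127 /9700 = -17.23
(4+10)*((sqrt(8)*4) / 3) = 112*sqrt(2) / 3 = 52.80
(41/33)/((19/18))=246/209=1.18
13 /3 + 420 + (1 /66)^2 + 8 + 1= 1887601 /4356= 433.33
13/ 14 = 0.93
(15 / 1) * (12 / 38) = 90 / 19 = 4.74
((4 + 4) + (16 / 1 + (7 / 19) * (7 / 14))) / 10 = 919 / 380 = 2.42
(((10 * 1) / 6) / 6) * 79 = 21.94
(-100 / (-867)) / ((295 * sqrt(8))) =5 * sqrt(2) / 51153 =0.00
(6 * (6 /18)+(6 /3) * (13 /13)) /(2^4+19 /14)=56 /243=0.23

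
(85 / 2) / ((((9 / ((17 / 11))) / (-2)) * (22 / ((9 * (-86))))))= 62135 / 121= 513.51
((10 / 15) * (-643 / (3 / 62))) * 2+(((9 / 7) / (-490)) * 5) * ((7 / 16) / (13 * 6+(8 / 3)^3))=-654603549323 / 36945216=-17718.22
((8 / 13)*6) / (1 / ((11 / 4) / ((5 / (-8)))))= -1056 / 65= -16.25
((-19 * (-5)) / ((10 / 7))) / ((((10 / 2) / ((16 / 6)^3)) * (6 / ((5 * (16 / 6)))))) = 136192 / 243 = 560.46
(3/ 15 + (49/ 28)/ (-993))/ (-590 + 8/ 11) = -43307/ 128732520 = -0.00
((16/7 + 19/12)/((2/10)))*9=4875/28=174.11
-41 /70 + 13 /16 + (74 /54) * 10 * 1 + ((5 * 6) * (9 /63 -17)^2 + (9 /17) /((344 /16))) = 660642864913 /77369040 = 8538.85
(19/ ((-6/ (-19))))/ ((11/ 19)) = 6859/ 66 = 103.92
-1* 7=-7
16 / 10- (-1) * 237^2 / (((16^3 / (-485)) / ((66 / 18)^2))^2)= 107469019425677 / 754974720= 142347.84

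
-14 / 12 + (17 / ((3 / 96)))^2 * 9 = 2663422.83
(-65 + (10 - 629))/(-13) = 684/13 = 52.62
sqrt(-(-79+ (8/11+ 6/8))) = 3 * sqrt(4169)/22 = 8.80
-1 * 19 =-19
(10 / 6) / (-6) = -5 / 18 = -0.28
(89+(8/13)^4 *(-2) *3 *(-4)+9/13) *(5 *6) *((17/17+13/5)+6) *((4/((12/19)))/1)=4851850944/28561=169876.79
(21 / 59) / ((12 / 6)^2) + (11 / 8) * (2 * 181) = 58745 / 118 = 497.84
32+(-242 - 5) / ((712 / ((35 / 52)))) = 90471 / 2848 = 31.77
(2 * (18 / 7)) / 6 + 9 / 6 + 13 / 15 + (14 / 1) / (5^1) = 253 / 42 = 6.02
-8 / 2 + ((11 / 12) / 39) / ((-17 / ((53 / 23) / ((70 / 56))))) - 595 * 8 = -1089694123 / 228735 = -4764.00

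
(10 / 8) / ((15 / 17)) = 17 / 12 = 1.42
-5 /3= -1.67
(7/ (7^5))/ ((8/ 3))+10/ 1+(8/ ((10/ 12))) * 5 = 1114067/ 19208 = 58.00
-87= -87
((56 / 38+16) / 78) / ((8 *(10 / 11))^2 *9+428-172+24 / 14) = 70301 / 230259822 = 0.00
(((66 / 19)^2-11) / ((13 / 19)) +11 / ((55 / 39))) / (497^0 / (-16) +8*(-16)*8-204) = -184928 / 24266515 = -0.01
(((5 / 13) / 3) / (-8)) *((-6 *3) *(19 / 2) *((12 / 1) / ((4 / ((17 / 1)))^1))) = 14535 / 104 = 139.76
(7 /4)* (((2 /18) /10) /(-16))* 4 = -7 /1440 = -0.00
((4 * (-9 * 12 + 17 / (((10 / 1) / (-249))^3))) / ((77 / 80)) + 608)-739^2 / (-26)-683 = -1070221.44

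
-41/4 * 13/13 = -41/4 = -10.25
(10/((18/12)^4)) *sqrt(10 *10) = 19.75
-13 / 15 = -0.87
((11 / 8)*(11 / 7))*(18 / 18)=121 / 56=2.16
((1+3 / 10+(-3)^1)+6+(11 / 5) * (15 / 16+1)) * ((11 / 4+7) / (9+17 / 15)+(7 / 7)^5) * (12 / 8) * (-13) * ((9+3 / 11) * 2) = -325084149 / 53504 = -6075.88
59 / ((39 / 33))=649 / 13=49.92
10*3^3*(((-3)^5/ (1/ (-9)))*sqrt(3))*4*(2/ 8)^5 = 295245*sqrt(3)/ 128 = 3995.15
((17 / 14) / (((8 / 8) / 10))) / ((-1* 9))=-85 / 63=-1.35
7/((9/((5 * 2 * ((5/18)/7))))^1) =25/81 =0.31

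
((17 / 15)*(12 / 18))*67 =2278 / 45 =50.62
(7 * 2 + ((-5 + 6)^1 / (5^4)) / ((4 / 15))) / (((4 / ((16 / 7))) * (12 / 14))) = 9.34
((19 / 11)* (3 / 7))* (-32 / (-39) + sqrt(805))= 608 / 1001 + 57* sqrt(805) / 77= 21.61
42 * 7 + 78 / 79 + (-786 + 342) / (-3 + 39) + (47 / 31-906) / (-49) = 108401534 / 360003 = 301.11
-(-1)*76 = 76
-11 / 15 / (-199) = 0.00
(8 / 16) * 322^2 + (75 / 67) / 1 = 3473489 / 67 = 51843.12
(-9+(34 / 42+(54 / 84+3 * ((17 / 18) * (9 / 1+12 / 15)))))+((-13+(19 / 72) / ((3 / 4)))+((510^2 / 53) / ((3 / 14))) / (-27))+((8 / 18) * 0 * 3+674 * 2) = 50821537 / 100170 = 507.35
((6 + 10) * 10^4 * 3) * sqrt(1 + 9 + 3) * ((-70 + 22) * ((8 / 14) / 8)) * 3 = -34560000 * sqrt(13) / 7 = -17801121.73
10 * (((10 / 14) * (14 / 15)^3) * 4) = 3136 / 135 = 23.23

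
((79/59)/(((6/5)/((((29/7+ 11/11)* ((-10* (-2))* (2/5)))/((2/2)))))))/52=0.88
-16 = -16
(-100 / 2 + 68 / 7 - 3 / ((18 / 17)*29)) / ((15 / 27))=-147561 / 2030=-72.69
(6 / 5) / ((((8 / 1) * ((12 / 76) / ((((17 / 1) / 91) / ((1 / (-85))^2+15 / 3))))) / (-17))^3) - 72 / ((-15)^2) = -967075361027744890008047 / 2046474291014698216089600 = -0.47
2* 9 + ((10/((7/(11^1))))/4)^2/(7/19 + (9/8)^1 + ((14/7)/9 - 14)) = 2757492/164689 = 16.74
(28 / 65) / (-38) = -14 / 1235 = -0.01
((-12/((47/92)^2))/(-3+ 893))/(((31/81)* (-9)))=457056/30473155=0.01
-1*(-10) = 10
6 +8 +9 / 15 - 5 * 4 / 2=23 / 5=4.60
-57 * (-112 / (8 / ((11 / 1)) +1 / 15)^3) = 28677726000 / 2248091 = 12756.48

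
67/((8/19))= 1273/8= 159.12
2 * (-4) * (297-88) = -1672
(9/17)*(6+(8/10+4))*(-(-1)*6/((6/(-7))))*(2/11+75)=-2813454/935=-3009.04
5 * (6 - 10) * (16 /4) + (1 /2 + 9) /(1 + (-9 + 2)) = -979 /12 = -81.58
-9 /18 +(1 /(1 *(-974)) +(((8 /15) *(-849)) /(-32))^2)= 38905743 /194800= 199.72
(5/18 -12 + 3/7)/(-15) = 1423/1890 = 0.75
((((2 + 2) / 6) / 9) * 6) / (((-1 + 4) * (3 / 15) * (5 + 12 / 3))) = 0.08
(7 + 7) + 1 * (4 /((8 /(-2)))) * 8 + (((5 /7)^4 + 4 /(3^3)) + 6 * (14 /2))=3138175 /64827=48.41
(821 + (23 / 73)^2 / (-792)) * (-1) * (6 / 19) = -3465085799 / 13365132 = -259.26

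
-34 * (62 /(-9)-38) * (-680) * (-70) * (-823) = -538105052800 /9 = -59789450311.11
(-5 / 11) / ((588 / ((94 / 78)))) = -235 / 252252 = -0.00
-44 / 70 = -22 / 35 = -0.63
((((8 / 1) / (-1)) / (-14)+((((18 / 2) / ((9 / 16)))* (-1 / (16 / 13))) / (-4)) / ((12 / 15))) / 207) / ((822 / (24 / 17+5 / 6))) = 39617 / 647946432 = 0.00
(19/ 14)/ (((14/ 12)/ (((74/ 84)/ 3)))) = 703/ 2058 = 0.34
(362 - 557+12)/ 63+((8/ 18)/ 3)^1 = -521/ 189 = -2.76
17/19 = 0.89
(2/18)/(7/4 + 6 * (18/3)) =4/1359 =0.00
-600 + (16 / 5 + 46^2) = 1519.20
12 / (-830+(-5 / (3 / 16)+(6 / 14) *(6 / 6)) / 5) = -1260 / 87701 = -0.01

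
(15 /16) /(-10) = -3 /32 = -0.09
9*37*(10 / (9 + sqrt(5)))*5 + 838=106769 / 38 - 8325*sqrt(5) / 38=2319.84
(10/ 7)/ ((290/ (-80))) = -80/ 203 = -0.39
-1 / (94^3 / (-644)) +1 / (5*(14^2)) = 182713 / 101746540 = 0.00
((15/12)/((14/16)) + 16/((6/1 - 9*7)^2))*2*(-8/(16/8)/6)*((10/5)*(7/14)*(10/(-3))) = 1304080/204687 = 6.37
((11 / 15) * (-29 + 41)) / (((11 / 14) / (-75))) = -840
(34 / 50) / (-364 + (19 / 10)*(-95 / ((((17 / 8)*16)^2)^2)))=-45435424 / 24321324225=-0.00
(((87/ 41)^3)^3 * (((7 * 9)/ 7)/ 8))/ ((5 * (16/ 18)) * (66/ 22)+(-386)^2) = 7709692164561797229/ 1170791130946108783264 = 0.01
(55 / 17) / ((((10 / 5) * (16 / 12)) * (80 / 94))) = 1551 / 1088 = 1.43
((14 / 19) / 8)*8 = 14 / 19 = 0.74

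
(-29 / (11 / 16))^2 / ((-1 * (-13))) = 215296 / 1573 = 136.87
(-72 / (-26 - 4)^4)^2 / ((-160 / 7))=-7 / 20250000000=-0.00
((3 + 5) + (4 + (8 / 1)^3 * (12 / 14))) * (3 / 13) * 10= 94680 / 91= 1040.44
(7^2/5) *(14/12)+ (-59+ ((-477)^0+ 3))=-1307/30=-43.57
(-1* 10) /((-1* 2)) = 5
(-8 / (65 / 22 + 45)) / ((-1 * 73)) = 176 / 77015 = 0.00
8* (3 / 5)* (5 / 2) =12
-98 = -98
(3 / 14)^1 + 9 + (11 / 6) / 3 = 619 / 63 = 9.83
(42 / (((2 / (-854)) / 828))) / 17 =-14849352 / 17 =-873491.29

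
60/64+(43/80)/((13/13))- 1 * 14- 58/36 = -5089/360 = -14.14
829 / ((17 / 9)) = 7461 / 17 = 438.88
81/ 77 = 1.05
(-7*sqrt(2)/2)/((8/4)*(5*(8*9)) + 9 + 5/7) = -49*sqrt(2)/10216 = -0.01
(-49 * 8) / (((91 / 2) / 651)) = -72912 / 13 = -5608.62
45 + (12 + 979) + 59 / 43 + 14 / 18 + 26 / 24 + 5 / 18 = 1609163 / 1548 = 1039.51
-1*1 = -1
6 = 6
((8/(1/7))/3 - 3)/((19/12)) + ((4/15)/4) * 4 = 2896/285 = 10.16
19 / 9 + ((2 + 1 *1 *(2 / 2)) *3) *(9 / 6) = 281 / 18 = 15.61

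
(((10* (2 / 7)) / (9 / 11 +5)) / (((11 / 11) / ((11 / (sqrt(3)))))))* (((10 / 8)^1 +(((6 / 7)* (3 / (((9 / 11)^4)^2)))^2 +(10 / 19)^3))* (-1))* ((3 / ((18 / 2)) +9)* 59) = -181531720826572884071992105* sqrt(3) / 1107170503629162832944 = -283987.12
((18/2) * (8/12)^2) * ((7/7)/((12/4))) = 1.33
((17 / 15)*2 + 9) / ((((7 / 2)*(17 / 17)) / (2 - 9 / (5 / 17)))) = -48334 / 525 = -92.06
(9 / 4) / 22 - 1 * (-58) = 5113 / 88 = 58.10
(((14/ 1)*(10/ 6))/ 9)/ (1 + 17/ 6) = 140/ 207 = 0.68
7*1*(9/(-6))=-21/2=-10.50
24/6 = 4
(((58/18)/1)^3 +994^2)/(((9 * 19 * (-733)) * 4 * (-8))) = 0.25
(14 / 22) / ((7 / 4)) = 0.36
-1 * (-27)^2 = -729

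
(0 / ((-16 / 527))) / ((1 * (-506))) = 0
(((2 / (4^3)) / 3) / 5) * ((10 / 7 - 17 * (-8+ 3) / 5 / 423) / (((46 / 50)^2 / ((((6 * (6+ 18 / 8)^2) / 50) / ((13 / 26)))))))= 2631145 / 44554496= 0.06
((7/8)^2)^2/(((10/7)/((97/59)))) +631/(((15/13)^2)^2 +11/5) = 106781334183/669409280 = 159.52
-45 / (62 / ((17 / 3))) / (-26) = 255 / 1612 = 0.16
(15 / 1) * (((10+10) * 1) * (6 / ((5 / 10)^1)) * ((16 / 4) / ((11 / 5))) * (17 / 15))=81600 / 11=7418.18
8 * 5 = 40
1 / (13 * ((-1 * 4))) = -1 / 52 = -0.02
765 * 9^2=61965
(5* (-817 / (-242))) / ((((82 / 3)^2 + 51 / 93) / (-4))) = -2279430 / 25240237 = -0.09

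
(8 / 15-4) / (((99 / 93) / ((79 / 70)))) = -63674 / 17325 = -3.68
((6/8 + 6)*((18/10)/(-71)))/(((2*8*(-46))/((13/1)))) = 3159/1045120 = 0.00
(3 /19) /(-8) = -3 /152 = -0.02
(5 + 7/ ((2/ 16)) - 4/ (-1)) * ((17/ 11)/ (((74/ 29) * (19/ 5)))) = 160225/ 15466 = 10.36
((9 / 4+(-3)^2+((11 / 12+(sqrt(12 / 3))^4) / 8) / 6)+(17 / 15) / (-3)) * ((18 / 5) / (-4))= -32327 / 3200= -10.10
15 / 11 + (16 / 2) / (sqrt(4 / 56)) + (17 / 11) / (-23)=328 / 253 + 8 *sqrt(14)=31.23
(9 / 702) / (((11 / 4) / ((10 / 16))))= 5 / 1716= 0.00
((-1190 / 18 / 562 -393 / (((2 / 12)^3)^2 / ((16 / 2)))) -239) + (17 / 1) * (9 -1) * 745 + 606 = -741425802661 / 5058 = -146584777.12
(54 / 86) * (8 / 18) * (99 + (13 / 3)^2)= 4240 / 129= 32.87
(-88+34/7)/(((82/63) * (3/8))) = -6984/41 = -170.34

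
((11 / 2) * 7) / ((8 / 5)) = 385 / 16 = 24.06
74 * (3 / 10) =111 / 5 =22.20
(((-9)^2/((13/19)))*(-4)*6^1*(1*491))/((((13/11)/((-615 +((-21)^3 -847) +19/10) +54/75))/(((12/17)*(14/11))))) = 816565118203296/71825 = 11368814733.08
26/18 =13/9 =1.44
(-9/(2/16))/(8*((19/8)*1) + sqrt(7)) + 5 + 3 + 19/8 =12*sqrt(7)/59 + 3073/472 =7.05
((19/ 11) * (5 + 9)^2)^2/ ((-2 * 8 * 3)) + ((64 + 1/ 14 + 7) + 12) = -11712485/ 5082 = -2304.70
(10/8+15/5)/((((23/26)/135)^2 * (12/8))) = 34906950/529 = 65986.67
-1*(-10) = 10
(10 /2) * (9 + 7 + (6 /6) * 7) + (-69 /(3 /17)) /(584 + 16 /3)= 11891 /104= 114.34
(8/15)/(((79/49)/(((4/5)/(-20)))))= -392/29625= -0.01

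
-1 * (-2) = 2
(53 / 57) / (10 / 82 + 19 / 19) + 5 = 5.83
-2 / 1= -2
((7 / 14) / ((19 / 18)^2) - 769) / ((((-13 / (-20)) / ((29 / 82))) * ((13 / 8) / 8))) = -125595520 / 61009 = -2058.64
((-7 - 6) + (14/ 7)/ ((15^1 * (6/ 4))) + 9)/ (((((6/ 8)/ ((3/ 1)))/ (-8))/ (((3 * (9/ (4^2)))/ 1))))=211.20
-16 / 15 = -1.07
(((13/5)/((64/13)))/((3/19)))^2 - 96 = -78163079/921600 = -84.81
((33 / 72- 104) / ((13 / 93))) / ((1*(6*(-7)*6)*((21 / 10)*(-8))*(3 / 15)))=-0.87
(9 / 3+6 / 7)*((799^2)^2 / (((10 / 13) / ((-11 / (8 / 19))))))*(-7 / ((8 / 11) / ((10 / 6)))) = 856449934767526.43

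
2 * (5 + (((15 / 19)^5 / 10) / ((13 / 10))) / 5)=322196620 / 32189287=10.01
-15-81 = -96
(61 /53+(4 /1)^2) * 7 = 6363 /53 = 120.06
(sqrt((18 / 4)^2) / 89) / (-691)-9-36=-5534919 / 122998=-45.00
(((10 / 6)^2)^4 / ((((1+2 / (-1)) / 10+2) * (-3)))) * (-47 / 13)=37.76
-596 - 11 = -607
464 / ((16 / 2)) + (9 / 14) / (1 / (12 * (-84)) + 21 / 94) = 641602 / 10537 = 60.89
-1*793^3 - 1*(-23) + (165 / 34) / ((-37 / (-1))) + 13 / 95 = -59596916203311 / 119510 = -498677233.73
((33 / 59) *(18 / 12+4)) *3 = 1089 / 118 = 9.23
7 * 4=28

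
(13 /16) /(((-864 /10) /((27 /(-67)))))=65 /17152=0.00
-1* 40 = -40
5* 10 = 50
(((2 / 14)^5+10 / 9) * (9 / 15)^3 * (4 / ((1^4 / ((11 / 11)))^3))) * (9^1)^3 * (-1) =-1470355092 / 2100875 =-699.88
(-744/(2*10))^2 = 34596/25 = 1383.84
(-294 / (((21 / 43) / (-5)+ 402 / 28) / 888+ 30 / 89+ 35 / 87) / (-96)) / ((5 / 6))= 25352734554 / 5211525101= 4.86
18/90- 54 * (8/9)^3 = -37.73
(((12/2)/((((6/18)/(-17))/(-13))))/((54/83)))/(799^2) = 1079/112659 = 0.01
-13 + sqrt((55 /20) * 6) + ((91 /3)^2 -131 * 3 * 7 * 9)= -214667 /9 + sqrt(66) /2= -23847.83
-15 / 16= -0.94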